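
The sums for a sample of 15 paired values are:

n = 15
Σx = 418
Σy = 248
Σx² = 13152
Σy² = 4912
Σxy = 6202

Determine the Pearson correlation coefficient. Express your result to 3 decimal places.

-0.642

r = (nΣxy − ΣxΣy) / √[(nΣx² − (Σx)²)(nΣy² − (Σy)²)]
Numerator: 15×6202 − 418×248 = -10634
Denominator: √[(197280 − 174724)(73680 − 61504)] = √[22556 × 12176] = 16572.3220
r = -10634 / 16572.3220 ≈ -0.642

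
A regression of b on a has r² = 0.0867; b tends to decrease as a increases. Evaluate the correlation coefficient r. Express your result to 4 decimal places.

-0.2944

|r| = √0.0867 = 0.2944
The association is negative, so r = −0.2944.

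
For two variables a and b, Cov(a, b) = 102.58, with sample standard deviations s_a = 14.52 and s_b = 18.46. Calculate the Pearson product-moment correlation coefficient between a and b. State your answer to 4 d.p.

0.3827

r = Cov(a,b) / (s_a · s_b) = 102.58 / (14.52 × 18.46)
  = 102.58 / 268.0392 ≈ 0.3827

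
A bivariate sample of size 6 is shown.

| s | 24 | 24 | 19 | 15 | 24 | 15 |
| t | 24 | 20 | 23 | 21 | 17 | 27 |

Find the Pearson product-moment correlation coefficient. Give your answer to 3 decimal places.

-0.532

n = 6, Σs = 121, Σt = 132, Σs² = 2539, Σt² = 2964, Σst = 2621
nΣst − ΣsΣt = 15726 − 15972 = -246
nΣs² − (Σs)² = 15234 − 14641 = 593; nΣt² − (Σt)² = 17784 − 17424 = 360
r = -246 / √(593 × 360) = -246 / 462.0390 ≈ -0.532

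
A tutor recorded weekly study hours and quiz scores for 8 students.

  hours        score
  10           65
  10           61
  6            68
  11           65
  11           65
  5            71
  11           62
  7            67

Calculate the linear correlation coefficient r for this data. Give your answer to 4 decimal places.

-0.8369

n = 8, Σx = 71, Σy = 524, Σx² = 673, Σy² = 34394, Σxy = 4604
nΣxy − ΣxΣy = 36832 − 37204 = -372
nΣx² − (Σx)² = 5384 − 5041 = 343; nΣy² − (Σy)² = 275152 − 274576 = 576
r = -372 / √(343 × 576) = -372 / 444.4862 ≈ -0.8369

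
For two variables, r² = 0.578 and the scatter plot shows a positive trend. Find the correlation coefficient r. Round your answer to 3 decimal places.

|r| = √0.578 = 0.760
The association is positive, so r = 0.760.

0.760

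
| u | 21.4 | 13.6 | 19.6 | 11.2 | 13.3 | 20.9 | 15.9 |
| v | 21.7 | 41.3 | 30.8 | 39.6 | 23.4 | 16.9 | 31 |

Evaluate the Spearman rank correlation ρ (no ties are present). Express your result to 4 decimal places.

Rank u: 7, 3, 5, 1, 2, 6, 4
Rank v: 2, 7, 4, 6, 3, 1, 5
d = rank(u) − rank(v): 5, -4, 1, -5, -1, 5, -1; Σd² = 94
ρ = 1 − 6Σd² / [n(n²−1)] = 1 − 6×94 / (7×48) = 1 − 564/336 ≈ -0.6786

-0.6786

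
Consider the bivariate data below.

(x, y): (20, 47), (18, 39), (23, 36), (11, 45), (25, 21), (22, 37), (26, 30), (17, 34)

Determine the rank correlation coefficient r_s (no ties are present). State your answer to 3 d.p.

-0.643

Rank x: 4, 3, 6, 1, 7, 5, 8, 2
Rank y: 8, 6, 4, 7, 1, 5, 2, 3
d = rank(x) − rank(y): -4, -3, 2, -6, 6, 0, 6, -1; Σd² = 138
ρ = 1 − 6Σd² / [n(n²−1)] = 1 − 6×138 / (8×63) = 1 − 828/504 ≈ -0.643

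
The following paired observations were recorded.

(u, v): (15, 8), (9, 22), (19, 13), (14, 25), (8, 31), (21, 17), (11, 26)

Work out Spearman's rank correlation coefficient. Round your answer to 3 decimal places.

-0.750

Rank u: 5, 2, 6, 4, 1, 7, 3
Rank v: 1, 4, 2, 5, 7, 3, 6
d = rank(u) − rank(v): 4, -2, 4, -1, -6, 4, -3; Σd² = 98
ρ = 1 − 6Σd² / [n(n²−1)] = 1 − 6×98 / (7×48) = 1 − 588/336 ≈ -0.750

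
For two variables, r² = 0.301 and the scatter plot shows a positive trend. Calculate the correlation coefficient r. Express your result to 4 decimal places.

|r| = √0.301 = 0.5486
The association is positive, so r = 0.5486.

0.5486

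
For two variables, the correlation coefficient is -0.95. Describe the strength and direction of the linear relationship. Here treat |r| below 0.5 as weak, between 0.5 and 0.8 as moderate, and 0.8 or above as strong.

r = -0.95 < 0 so the relationship is negative.
|r| = 0.95, which falls in the strong range.

strong negative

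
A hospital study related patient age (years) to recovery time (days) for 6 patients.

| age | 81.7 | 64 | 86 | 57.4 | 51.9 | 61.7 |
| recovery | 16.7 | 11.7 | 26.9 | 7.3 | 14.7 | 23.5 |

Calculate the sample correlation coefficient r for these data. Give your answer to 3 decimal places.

n = 6, Σx = 402.7, Σy = 100.8, Σx² = 27962.15, Σy² = 1961.02, Σxy = 7058.49
nΣxy − ΣxΣy = 42350.94 − 40592.16 = 1758.78
nΣx² − (Σx)² = 167772.9 − 162167.29 = 5605.61; nΣy² − (Σy)² = 11766.12 − 10160.64 = 1605.48
r = 1758.78 / √(5605.61 × 1605.48) = 1758.78 / 2999.9491 ≈ 0.586

0.586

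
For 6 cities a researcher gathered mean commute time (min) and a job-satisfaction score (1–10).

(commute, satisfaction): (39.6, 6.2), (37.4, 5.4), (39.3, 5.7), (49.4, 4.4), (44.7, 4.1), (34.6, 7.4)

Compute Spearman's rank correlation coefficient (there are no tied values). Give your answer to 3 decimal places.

-0.714

Rank commute: 4, 2, 3, 6, 5, 1
Rank satisfaction: 5, 3, 4, 2, 1, 6
d = rank(commute) − rank(satisfaction): -1, -1, -1, 4, 4, -5; Σd² = 60
ρ = 1 − 6Σd² / [n(n²−1)] = 1 − 6×60 / (6×35) = 1 − 360/210 ≈ -0.714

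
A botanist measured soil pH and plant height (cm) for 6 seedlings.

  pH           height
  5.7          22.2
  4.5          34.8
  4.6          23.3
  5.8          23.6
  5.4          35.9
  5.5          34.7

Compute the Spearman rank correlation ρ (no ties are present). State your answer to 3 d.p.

-0.429

Rank pH: 5, 1, 2, 6, 3, 4
Rank height: 1, 5, 2, 3, 6, 4
d = rank(pH) − rank(height): 4, -4, 0, 3, -3, 0; Σd² = 50
ρ = 1 − 6Σd² / [n(n²−1)] = 1 − 6×50 / (6×35) = 1 − 300/210 ≈ -0.429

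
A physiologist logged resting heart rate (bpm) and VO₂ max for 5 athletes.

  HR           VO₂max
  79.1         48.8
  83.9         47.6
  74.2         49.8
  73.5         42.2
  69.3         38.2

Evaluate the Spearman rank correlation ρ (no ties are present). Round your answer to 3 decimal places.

Rank HR: 4, 5, 3, 2, 1
Rank VO₂max: 4, 3, 5, 2, 1
d = rank(HR) − rank(VO₂max): 0, 2, -2, 0, 0; Σd² = 8
ρ = 1 − 6Σd² / [n(n²−1)] = 1 − 6×8 / (5×24) = 1 − 48/120 ≈ 0.600

0.600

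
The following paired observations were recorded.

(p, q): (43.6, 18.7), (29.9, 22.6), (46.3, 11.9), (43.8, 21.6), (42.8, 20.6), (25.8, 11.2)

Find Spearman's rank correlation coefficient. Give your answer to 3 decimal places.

0.029

Rank p: 4, 2, 6, 5, 3, 1
Rank q: 3, 6, 2, 5, 4, 1
d = rank(p) − rank(q): 1, -4, 4, 0, -1, 0; Σd² = 34
ρ = 1 − 6Σd² / [n(n²−1)] = 1 − 6×34 / (6×35) = 1 − 204/210 ≈ 0.029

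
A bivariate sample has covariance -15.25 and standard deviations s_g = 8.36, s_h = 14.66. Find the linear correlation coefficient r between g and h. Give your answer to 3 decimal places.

-0.124

r = Cov(g,h) / (s_g · s_h) = -15.25 / (8.36 × 14.66)
  = -15.25 / 122.5576 ≈ -0.124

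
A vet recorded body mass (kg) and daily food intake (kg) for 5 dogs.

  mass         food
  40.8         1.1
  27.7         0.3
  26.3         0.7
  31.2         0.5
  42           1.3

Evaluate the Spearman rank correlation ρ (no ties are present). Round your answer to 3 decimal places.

0.700

Rank mass: 4, 2, 1, 3, 5
Rank food: 4, 1, 3, 2, 5
d = rank(mass) − rank(food): 0, 1, -2, 1, 0; Σd² = 6
ρ = 1 − 6Σd² / [n(n²−1)] = 1 − 6×6 / (5×24) = 1 − 36/120 ≈ 0.700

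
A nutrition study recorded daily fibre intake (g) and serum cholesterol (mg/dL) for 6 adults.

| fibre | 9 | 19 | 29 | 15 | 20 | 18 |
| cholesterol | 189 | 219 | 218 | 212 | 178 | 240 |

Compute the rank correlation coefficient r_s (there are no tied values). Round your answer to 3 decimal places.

0.086

Rank fibre: 1, 4, 6, 2, 5, 3
Rank cholesterol: 2, 5, 4, 3, 1, 6
d = rank(fibre) − rank(cholesterol): -1, -1, 2, -1, 4, -3; Σd² = 32
ρ = 1 − 6Σd² / [n(n²−1)] = 1 − 6×32 / (6×35) = 1 − 192/210 ≈ 0.086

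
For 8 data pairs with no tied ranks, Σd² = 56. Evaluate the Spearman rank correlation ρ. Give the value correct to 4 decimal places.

ρ = 1 − 6Σd² / [n(n²−1)] = 1 − 6×56 / (8×63)
  = 1 − 336/504 = 1 − 0.66667 ≈ 0.3333

0.3333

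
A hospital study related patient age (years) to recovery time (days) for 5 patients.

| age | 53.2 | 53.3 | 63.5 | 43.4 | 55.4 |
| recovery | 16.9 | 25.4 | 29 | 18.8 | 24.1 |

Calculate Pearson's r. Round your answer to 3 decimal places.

0.749

n = 5, Σx = 268.8, Σy = 114.2, Σx² = 14656.1, Σy² = 2706.02, Σxy = 6245.46
nΣxy − ΣxΣy = 31227.3 − 30696.96 = 530.34
nΣx² − (Σx)² = 73280.5 − 72253.44 = 1027.06; nΣy² − (Σy)² = 13530.1 − 13041.64 = 488.46
r = 530.34 / √(1027.06 × 488.46) = 530.34 / 708.2921 ≈ 0.749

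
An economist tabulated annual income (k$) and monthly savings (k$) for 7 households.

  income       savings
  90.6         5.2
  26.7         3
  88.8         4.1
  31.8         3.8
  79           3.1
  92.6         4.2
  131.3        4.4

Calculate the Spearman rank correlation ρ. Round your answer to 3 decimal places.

0.857

Rank income: 5, 1, 4, 2, 3, 6, 7
Rank savings: 7, 1, 4, 3, 2, 5, 6
d = rank(income) − rank(savings): -2, 0, 0, -1, 1, 1, 1; Σd² = 8
ρ = 1 − 6Σd² / [n(n²−1)] = 1 − 6×8 / (7×48) = 1 − 48/336 ≈ 0.857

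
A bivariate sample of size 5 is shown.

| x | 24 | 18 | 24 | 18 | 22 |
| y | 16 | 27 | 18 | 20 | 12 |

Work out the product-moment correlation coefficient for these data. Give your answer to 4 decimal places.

n = 5, Σx = 106, Σy = 93, Σx² = 2284, Σy² = 1853, Σxy = 1926
nΣxy − ΣxΣy = 9630 − 9858 = -228
nΣx² − (Σx)² = 11420 − 11236 = 184; nΣy² − (Σy)² = 9265 − 8649 = 616
r = -228 / √(184 × 616) = -228 / 336.6660 ≈ -0.6772

-0.6772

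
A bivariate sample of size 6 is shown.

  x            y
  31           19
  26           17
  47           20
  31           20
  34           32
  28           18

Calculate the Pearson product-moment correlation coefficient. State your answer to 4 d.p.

0.2234

n = 6, Σx = 197, Σy = 126, Σx² = 6747, Σy² = 2798, Σxy = 4183
nΣxy − ΣxΣy = 25098 − 24822 = 276
nΣx² − (Σx)² = 40482 − 38809 = 1673; nΣy² − (Σy)² = 16788 − 15876 = 912
r = 276 / √(1673 × 912) = 276 / 1235.2231 ≈ 0.2234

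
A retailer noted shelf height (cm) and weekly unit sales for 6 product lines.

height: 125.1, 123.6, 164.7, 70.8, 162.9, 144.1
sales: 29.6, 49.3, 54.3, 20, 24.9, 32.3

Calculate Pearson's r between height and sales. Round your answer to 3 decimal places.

n = 6, Σx = 791.2, Σy = 210.4, Σx² = 110366.92, Σy² = 8318.44, Σxy = 28866.29
nΣxy − ΣxΣy = 173197.74 − 166468.48 = 6729.26
nΣx² − (Σx)² = 662201.52 − 625997.44 = 36204.08; nΣy² − (Σy)² = 49910.64 − 44268.16 = 5642.48
r = 6729.26 / √(36204.08 × 5642.48) = 6729.26 / 14292.6833 ≈ 0.471

0.471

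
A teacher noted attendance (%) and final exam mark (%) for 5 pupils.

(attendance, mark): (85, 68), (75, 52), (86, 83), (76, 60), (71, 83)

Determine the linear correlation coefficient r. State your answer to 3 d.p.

n = 5, Σx = 393, Σy = 346, Σx² = 31063, Σy² = 24706, Σxy = 27271
nΣxy − ΣxΣy = 136355 − 135978 = 377
nΣx² − (Σx)² = 155315 − 154449 = 866; nΣy² − (Σy)² = 123530 − 119716 = 3814
r = 377 / √(866 × 3814) = 377 / 1817.3948 ≈ 0.207

0.207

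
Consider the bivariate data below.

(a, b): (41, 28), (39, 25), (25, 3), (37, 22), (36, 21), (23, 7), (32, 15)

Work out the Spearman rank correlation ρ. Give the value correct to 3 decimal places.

0.964

Rank a: 7, 6, 2, 5, 4, 1, 3
Rank b: 7, 6, 1, 5, 4, 2, 3
d = rank(a) − rank(b): 0, 0, 1, 0, 0, -1, 0; Σd² = 2
ρ = 1 − 6Σd² / [n(n²−1)] = 1 − 6×2 / (7×48) = 1 − 12/336 ≈ 0.964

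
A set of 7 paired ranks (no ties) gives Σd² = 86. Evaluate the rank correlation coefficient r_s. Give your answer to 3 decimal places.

ρ = 1 − 6Σd² / [n(n²−1)] = 1 − 6×86 / (7×48)
  = 1 − 516/336 = 1 − 1.5357 ≈ -0.536

-0.536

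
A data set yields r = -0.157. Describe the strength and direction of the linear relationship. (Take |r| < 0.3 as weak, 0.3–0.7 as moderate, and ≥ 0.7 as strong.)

weak negative

r = -0.157 < 0 so the relationship is negative.
|r| = 0.157, which falls in the weak range.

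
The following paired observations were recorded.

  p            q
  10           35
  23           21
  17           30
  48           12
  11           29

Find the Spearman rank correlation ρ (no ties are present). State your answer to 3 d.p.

Rank p: 1, 4, 3, 5, 2
Rank q: 5, 2, 4, 1, 3
d = rank(p) − rank(q): -4, 2, -1, 4, -1; Σd² = 38
ρ = 1 − 6Σd² / [n(n²−1)] = 1 − 6×38 / (5×24) = 1 − 228/120 ≈ -0.900

-0.900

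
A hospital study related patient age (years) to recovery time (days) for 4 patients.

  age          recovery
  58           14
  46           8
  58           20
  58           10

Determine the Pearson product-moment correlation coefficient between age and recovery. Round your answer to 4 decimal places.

0.6299

n = 4, Σx = 220, Σy = 52, Σx² = 12208, Σy² = 760, Σxy = 2920
nΣxy − ΣxΣy = 11680 − 11440 = 240
nΣx² − (Σx)² = 48832 − 48400 = 432; nΣy² − (Σy)² = 3040 − 2704 = 336
r = 240 / √(432 × 336) = 240 / 380.9882 ≈ 0.6299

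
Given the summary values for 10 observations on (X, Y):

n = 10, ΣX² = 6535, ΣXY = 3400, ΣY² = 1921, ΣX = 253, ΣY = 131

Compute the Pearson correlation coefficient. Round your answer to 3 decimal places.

r = (nΣXY − ΣXΣY) / √[(nΣX² − (ΣX)²)(nΣY² − (ΣY)²)]
Numerator: 10×3400 − 253×131 = 857
Denominator: √[(65350 − 64009)(19210 − 17161)] = √[1341 × 2049] = 1657.6215
r = 857 / 1657.6215 ≈ 0.517

0.517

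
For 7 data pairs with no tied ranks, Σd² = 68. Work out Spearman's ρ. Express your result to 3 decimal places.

-0.214

ρ = 1 − 6Σd² / [n(n²−1)] = 1 − 6×68 / (7×48)
  = 1 − 408/336 = 1 − 1.2143 ≈ -0.214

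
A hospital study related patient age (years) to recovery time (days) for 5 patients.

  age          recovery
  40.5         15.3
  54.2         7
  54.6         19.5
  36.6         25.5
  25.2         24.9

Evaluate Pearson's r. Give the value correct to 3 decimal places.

-0.704

n = 5, Σx = 211.1, Σy = 92.2, Σx² = 9533.65, Σy² = 1933.6, Σxy = 3624.53
nΣxy − ΣxΣy = 18122.65 − 19463.42 = -1340.77
nΣx² − (Σx)² = 47668.25 − 44563.21 = 3105.04; nΣy² − (Σy)² = 9668 − 8500.84 = 1167.16
r = -1340.77 / √(3105.04 × 1167.16) = -1340.77 / 1903.7013 ≈ -0.704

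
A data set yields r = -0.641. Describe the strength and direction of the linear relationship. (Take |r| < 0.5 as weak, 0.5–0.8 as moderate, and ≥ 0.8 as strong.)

r = -0.641 < 0 so the relationship is negative.
|r| = 0.641, which falls in the moderate range.

moderate negative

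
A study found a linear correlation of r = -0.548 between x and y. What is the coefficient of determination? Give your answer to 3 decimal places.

0.300

r² = (-0.548)² = 0.300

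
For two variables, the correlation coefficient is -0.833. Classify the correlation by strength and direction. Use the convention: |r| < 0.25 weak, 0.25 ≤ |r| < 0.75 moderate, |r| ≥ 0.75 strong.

strong negative

r = -0.833 < 0 so the relationship is negative.
|r| = 0.833, which falls in the strong range.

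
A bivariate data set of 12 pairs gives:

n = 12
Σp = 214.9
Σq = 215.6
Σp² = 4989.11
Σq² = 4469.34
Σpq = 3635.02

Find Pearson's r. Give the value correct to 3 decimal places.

r = (nΣpq − ΣpΣq) / √[(nΣp² − (Σp)²)(nΣq² − (Σq)²)]
Numerator: 12×3635.02 − 214.9×215.6 = -2712.2
Denominator: √[(59869.32 − 46182.01)(53632.08 − 46483.36)] = √[13687.31 × 7148.72] = 9891.7514
r = -2712.2 / 9891.7514 ≈ -0.274

-0.274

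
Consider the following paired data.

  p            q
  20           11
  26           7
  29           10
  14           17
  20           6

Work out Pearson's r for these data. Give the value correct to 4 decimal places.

n = 5, Σp = 109, Σq = 51, Σp² = 2513, Σq² = 595, Σpq = 1050
nΣpq − ΣpΣq = 5250 − 5559 = -309
nΣp² − (Σp)² = 12565 − 11881 = 684; nΣq² − (Σq)² = 2975 − 2601 = 374
r = -309 / √(684 × 374) = -309 / 505.7826 ≈ -0.6109

-0.6109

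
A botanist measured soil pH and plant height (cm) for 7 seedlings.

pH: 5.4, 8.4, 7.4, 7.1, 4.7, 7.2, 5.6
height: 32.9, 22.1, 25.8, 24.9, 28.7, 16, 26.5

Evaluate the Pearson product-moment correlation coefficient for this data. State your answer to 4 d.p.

n = 7, Σx = 45.8, Σy = 176.9, Σx² = 310.18, Σy² = 4638.41, Σxy = 1129.5
nΣxy − ΣxΣy = 7906.5 − 8102.02 = -195.52
nΣx² − (Σx)² = 2171.26 − 2097.64 = 73.62; nΣy² − (Σy)² = 32468.87 − 31293.61 = 1175.26
r = -195.52 / √(73.62 × 1175.26) = -195.52 / 294.1473 ≈ -0.6647

-0.6647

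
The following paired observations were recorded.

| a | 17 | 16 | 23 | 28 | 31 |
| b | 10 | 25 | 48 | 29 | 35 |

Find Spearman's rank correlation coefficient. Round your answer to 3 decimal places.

0.600

Rank a: 2, 1, 3, 4, 5
Rank b: 1, 2, 5, 3, 4
d = rank(a) − rank(b): 1, -1, -2, 1, 1; Σd² = 8
ρ = 1 − 6Σd² / [n(n²−1)] = 1 − 6×8 / (5×24) = 1 − 48/120 ≈ 0.600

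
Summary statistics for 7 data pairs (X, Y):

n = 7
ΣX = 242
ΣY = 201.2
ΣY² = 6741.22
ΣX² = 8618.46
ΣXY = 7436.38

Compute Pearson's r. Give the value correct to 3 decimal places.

0.978

r = (nΣXY − ΣXΣY) / √[(nΣX² − (ΣX)²)(nΣY² − (ΣY)²)]
Numerator: 7×7436.38 − 242×201.2 = 3364.26
Denominator: √[(60329.22 − 58564)(47188.54 − 40481.44)] = √[1765.22 × 6707.1] = 3440.8585
r = 3364.26 / 3440.8585 ≈ 0.978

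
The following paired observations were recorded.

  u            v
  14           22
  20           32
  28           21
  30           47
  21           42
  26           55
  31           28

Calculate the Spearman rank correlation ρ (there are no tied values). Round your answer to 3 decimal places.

0.107

Rank u: 1, 2, 5, 6, 3, 4, 7
Rank v: 2, 4, 1, 6, 5, 7, 3
d = rank(u) − rank(v): -1, -2, 4, 0, -2, -3, 4; Σd² = 50
ρ = 1 − 6Σd² / [n(n²−1)] = 1 − 6×50 / (7×48) = 1 − 300/336 ≈ 0.107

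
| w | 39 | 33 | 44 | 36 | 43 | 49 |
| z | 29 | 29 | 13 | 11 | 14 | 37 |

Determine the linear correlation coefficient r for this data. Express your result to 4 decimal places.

0.1974

n = 6, Σw = 244, Σz = 133, Σw² = 10092, Σz² = 3537, Σwz = 5471
nΣwz − ΣwΣz = 32826 − 32452 = 374
nΣw² − (Σw)² = 60552 − 59536 = 1016; nΣz² − (Σz)² = 21222 − 17689 = 3533
r = 374 / √(1016 × 3533) = 374 / 1894.6050 ≈ 0.1974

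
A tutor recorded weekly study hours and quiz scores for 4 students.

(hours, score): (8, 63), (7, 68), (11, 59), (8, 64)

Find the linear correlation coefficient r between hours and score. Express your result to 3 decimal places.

-0.937

n = 4, Σx = 34, Σy = 254, Σx² = 298, Σy² = 16170, Σxy = 2141
nΣxy − ΣxΣy = 8564 − 8636 = -72
nΣx² − (Σx)² = 1192 − 1156 = 36; nΣy² − (Σy)² = 64680 − 64516 = 164
r = -72 / √(36 × 164) = -72 / 76.8375 ≈ -0.937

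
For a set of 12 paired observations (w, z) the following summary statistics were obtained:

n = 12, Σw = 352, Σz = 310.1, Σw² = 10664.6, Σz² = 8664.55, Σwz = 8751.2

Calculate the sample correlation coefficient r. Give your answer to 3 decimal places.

-0.734

r = (nΣwz − ΣwΣz) / √[(nΣw² − (Σw)²)(nΣz² − (Σz)²)]
Numerator: 12×8751.2 − 352×310.1 = -4140.8
Denominator: √[(127975.2 − 123904)(103974.6 − 96162.01)] = √[4071.2 × 7812.59] = 5639.7355
r = -4140.8 / 5639.7355 ≈ -0.734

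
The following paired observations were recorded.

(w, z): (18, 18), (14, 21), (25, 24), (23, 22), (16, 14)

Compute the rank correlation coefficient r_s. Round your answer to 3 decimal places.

0.700

Rank w: 3, 1, 5, 4, 2
Rank z: 2, 3, 5, 4, 1
d = rank(w) − rank(z): 1, -2, 0, 0, 1; Σd² = 6
ρ = 1 − 6Σd² / [n(n²−1)] = 1 − 6×6 / (5×24) = 1 − 36/120 ≈ 0.700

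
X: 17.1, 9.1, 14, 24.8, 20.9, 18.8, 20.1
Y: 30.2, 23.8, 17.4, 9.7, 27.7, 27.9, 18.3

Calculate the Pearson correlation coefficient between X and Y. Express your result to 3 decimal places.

n = 7, ΣX = 124.8, ΣY = 155, ΣX² = 2380.52, ΣY² = 3755.92, ΣXY = 2688.44
nΣXY − ΣXΣY = 18819.08 − 19344 = -524.92
nΣX² − (ΣX)² = 16663.64 − 15575.04 = 1088.6; nΣY² − (ΣY)² = 26291.44 − 24025 = 2266.44
r = -524.92 / √(1088.6 × 2266.44) = -524.92 / 1570.7471 ≈ -0.334

-0.334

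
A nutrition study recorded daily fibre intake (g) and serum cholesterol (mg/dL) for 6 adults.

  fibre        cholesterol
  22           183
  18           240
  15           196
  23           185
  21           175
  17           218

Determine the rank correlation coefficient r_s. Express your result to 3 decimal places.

Rank fibre: 5, 3, 1, 6, 4, 2
Rank cholesterol: 2, 6, 4, 3, 1, 5
d = rank(fibre) − rank(cholesterol): 3, -3, -3, 3, 3, -3; Σd² = 54
ρ = 1 − 6Σd² / [n(n²−1)] = 1 − 6×54 / (6×35) = 1 − 324/210 ≈ -0.543

-0.543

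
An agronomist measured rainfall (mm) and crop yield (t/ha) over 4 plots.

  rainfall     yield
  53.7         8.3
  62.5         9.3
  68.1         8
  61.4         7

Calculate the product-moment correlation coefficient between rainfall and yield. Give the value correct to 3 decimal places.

-0.053

n = 4, Σx = 245.7, Σy = 32.6, Σx² = 15197.51, Σy² = 268.38, Σxy = 2001.56
nΣxy − ΣxΣy = 8006.24 − 8009.82 = -3.58
nΣx² − (Σx)² = 60790.04 − 60368.49 = 421.55; nΣy² − (Σy)² = 1073.52 − 1062.76 = 10.76
r = -3.58 / √(421.55 × 10.76) = -3.58 / 67.3489 ≈ -0.053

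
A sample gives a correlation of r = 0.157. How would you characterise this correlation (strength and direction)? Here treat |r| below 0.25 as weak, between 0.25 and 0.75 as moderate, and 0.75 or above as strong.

r = 0.157 > 0 so the relationship is positive.
|r| = 0.157, which falls in the weak range.

weak positive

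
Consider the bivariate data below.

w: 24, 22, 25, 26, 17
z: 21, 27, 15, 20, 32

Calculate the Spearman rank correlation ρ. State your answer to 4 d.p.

-0.9000

Rank w: 3, 2, 4, 5, 1
Rank z: 3, 4, 1, 2, 5
d = rank(w) − rank(z): 0, -2, 3, 3, -4; Σd² = 38
ρ = 1 − 6Σd² / [n(n²−1)] = 1 − 6×38 / (5×24) = 1 − 228/120 ≈ -0.9000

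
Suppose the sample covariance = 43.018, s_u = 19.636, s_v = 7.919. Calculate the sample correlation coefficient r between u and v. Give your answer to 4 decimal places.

r = Cov(u,v) / (s_u · s_v) = 43.018 / (19.636 × 7.919)
  = 43.018 / 155.4975 ≈ 0.2766

0.2766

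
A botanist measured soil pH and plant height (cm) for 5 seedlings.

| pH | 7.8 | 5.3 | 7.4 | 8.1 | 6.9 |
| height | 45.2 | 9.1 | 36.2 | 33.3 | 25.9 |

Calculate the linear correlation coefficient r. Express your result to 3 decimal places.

0.908

n = 5, Σx = 35.5, Σy = 149.7, Σx² = 256.91, Σy² = 5215.99, Σxy = 1117.11
nΣxy − ΣxΣy = 5585.55 − 5314.35 = 271.2
nΣx² − (Σx)² = 1284.55 − 1260.25 = 24.3; nΣy² − (Σy)² = 26079.95 − 22410.09 = 3669.86
r = 271.2 / √(24.3 × 3669.86) = 271.2 / 298.6262 ≈ 0.908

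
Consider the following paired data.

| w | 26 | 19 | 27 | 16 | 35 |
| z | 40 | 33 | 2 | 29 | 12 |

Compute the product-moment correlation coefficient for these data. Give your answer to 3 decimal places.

n = 5, Σw = 123, Σz = 116, Σw² = 3247, Σz² = 3678, Σwz = 2605
nΣwz − ΣwΣz = 13025 − 14268 = -1243
nΣw² − (Σw)² = 16235 − 15129 = 1106; nΣz² − (Σz)² = 18390 − 13456 = 4934
r = -1243 / √(1106 × 4934) = -1243 / 2336.0231 ≈ -0.532

-0.532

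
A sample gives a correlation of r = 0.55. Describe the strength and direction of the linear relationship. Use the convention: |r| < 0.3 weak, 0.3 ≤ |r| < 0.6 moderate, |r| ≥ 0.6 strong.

moderate positive

r = 0.55 > 0 so the relationship is positive.
|r| = 0.55, which falls in the moderate range.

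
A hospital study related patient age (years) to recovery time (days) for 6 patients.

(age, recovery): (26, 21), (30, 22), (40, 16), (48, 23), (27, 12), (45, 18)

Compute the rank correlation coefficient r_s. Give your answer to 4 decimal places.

0.3714

Rank age: 1, 3, 4, 6, 2, 5
Rank recovery: 4, 5, 2, 6, 1, 3
d = rank(age) − rank(recovery): -3, -2, 2, 0, 1, 2; Σd² = 22
ρ = 1 − 6Σd² / [n(n²−1)] = 1 − 6×22 / (6×35) = 1 − 132/210 ≈ 0.3714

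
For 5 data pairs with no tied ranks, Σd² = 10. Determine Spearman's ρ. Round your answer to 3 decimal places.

0.500

ρ = 1 − 6Σd² / [n(n²−1)] = 1 − 6×10 / (5×24)
  = 1 − 60/120 = 1 − 0.5000 ≈ 0.500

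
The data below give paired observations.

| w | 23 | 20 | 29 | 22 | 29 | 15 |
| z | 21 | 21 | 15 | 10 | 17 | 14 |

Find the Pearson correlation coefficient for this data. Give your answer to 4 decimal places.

n = 6, Σw = 138, Σz = 98, Σw² = 3320, Σz² = 1692, Σwz = 2261
nΣwz − ΣwΣz = 13566 − 13524 = 42
nΣw² − (Σw)² = 19920 − 19044 = 876; nΣz² − (Σz)² = 10152 − 9604 = 548
r = 42 / √(876 × 548) = 42 / 692.8550 ≈ 0.0606

0.0606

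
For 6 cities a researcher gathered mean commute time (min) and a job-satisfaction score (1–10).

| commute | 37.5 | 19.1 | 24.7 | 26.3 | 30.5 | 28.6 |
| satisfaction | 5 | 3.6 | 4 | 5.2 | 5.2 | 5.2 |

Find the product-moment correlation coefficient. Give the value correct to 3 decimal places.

0.713

n = 6, Σx = 166.7, Σy = 28.2, Σx² = 4821.05, Σy² = 135.08, Σxy = 799.14
nΣxy − ΣxΣy = 4794.84 − 4700.94 = 93.9
nΣx² − (Σx)² = 28926.3 − 27788.89 = 1137.41; nΣy² − (Σy)² = 810.48 − 795.24 = 15.24
r = 93.9 / √(1137.41 × 15.24) = 93.9 / 131.6591 ≈ 0.713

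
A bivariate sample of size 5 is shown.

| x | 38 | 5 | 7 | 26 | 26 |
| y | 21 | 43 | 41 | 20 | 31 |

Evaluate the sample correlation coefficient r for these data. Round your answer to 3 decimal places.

-0.919

n = 5, Σx = 102, Σy = 156, Σx² = 2870, Σy² = 5332, Σxy = 2626
nΣxy − ΣxΣy = 13130 − 15912 = -2782
nΣx² − (Σx)² = 14350 − 10404 = 3946; nΣy² − (Σy)² = 26660 − 24336 = 2324
r = -2782 / √(3946 × 2324) = -2782 / 3028.2840 ≈ -0.919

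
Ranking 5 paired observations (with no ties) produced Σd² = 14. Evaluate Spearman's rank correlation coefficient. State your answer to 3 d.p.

ρ = 1 − 6Σd² / [n(n²−1)] = 1 − 6×14 / (5×24)
  = 1 − 84/120 = 1 − 0.7000 ≈ 0.300

0.300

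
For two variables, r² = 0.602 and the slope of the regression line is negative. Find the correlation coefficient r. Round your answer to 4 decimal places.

|r| = √0.602 = 0.7759
The association is negative, so r = −0.7759.

-0.7759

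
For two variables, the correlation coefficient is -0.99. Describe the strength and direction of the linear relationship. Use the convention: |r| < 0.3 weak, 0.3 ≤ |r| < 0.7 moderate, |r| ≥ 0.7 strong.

strong negative

r = -0.99 < 0 so the relationship is negative.
|r| = 0.99, which falls in the strong range.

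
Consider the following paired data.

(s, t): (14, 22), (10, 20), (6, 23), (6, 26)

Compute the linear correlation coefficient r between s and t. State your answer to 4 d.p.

-0.5919

n = 4, Σs = 36, Σt = 91, Σs² = 368, Σt² = 2089, Σst = 802
nΣst − ΣsΣt = 3208 − 3276 = -68
nΣs² − (Σs)² = 1472 − 1296 = 176; nΣt² − (Σt)² = 8356 − 8281 = 75
r = -68 / √(176 × 75) = -68 / 114.8913 ≈ -0.5919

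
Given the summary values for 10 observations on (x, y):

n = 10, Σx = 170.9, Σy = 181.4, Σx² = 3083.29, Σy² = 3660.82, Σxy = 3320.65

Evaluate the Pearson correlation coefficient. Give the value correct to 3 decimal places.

0.899

r = (nΣxy − ΣxΣy) / √[(nΣx² − (Σx)²)(nΣy² − (Σy)²)]
Numerator: 10×3320.65 − 170.9×181.4 = 2205.24
Denominator: √[(30832.9 − 29206.81)(36608.2 − 32905.96)] = √[1626.09 × 3702.24] = 2453.6046
r = 2205.24 / 2453.6046 ≈ 0.899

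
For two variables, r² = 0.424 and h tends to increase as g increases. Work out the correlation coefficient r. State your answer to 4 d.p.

|r| = √0.424 = 0.6512
The association is positive, so r = 0.6512.

0.6512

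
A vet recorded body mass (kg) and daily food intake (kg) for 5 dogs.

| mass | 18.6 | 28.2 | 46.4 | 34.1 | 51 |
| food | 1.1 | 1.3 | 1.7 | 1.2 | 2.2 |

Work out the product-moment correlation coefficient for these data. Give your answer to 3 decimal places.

n = 5, Σx = 178.3, Σy = 7.5, Σx² = 7057.97, Σy² = 12.07, Σxy = 289.12
nΣxy − ΣxΣy = 1445.6 − 1337.25 = 108.35
nΣx² − (Σx)² = 35289.85 − 31790.89 = 3498.96; nΣy² − (Σy)² = 60.35 − 56.25 = 4.1
r = 108.35 / √(3498.96 × 4.1) = 108.35 / 119.7737 ≈ 0.905

0.905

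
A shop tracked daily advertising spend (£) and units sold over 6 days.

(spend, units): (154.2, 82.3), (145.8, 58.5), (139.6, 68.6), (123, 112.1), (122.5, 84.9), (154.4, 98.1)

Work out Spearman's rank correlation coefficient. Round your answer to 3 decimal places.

-0.143

Rank spend: 5, 4, 3, 2, 1, 6
Rank units: 3, 1, 2, 6, 4, 5
d = rank(spend) − rank(units): 2, 3, 1, -4, -3, 1; Σd² = 40
ρ = 1 − 6Σd² / [n(n²−1)] = 1 − 6×40 / (6×35) = 1 − 240/210 ≈ -0.143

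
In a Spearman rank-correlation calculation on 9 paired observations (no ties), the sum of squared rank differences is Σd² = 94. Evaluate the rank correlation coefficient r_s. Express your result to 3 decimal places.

ρ = 1 − 6Σd² / [n(n²−1)] = 1 − 6×94 / (9×80)
  = 1 − 564/720 = 1 − 0.7833 ≈ 0.217

0.217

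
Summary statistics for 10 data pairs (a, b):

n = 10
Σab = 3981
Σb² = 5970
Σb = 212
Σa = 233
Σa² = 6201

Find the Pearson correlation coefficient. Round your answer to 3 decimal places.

r = (nΣab − ΣaΣb) / √[(nΣa² − (Σa)²)(nΣb² − (Σb)²)]
Numerator: 10×3981 − 233×212 = -9586
Denominator: √[(62010 − 54289)(59700 − 44944)] = √[7721 × 14756] = 10673.8501
r = -9586 / 10673.8501 ≈ -0.898

-0.898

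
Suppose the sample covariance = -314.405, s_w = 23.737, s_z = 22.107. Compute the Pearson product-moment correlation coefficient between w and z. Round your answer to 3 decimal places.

-0.599

r = Cov(w,z) / (s_w · s_z) = -314.405 / (23.737 × 22.107)
  = -314.405 / 524.7539 ≈ -0.599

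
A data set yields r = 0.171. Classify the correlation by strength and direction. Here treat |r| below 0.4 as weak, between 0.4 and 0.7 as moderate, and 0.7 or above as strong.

weak positive

r = 0.171 > 0 so the relationship is positive.
|r| = 0.171, which falls in the weak range.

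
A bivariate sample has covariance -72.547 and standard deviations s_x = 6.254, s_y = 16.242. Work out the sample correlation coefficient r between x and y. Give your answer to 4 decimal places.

-0.7142

r = Cov(x,y) / (s_x · s_y) = -72.547 / (6.254 × 16.242)
  = -72.547 / 101.5775 ≈ -0.7142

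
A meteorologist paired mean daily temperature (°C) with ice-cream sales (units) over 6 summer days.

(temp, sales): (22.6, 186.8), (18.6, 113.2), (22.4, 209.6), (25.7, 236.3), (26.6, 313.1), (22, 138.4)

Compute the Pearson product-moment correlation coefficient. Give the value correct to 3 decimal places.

n = 6, Σx = 137.9, Σy = 1197.4, Σx² = 3210.53, Σy² = 264664.5, Σxy = 28468.41
nΣxy − ΣxΣy = 170810.46 − 165121.46 = 5689
nΣx² − (Σx)² = 19263.18 − 19016.41 = 246.77; nΣy² − (Σy)² = 1587987 − 1433766.76 = 154220.24
r = 5689 / √(246.77 × 154220.24) = 5689 / 6169.0298 ≈ 0.922

0.922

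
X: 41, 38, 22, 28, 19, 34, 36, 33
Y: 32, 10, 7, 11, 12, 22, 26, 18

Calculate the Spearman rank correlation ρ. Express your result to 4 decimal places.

0.5476

Rank X: 8, 7, 2, 3, 1, 5, 6, 4
Rank Y: 8, 2, 1, 3, 4, 6, 7, 5
d = rank(X) − rank(Y): 0, 5, 1, 0, -3, -1, -1, -1; Σd² = 38
ρ = 1 − 6Σd² / [n(n²−1)] = 1 − 6×38 / (8×63) = 1 − 228/504 ≈ 0.5476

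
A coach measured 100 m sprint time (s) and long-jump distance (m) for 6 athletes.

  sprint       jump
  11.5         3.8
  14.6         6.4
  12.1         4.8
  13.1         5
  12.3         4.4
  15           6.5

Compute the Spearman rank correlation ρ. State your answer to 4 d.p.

Rank sprint: 1, 5, 2, 4, 3, 6
Rank jump: 1, 5, 3, 4, 2, 6
d = rank(sprint) − rank(jump): 0, 0, -1, 0, 1, 0; Σd² = 2
ρ = 1 − 6Σd² / [n(n²−1)] = 1 − 6×2 / (6×35) = 1 − 12/210 ≈ 0.9429

0.9429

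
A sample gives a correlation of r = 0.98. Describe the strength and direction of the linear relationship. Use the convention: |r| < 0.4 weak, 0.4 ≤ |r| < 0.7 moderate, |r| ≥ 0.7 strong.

strong positive

r = 0.98 > 0 so the relationship is positive.
|r| = 0.98, which falls in the strong range.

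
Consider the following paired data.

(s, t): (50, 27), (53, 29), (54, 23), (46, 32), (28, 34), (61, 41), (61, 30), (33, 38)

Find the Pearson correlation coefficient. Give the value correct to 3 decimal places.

-0.236

n = 8, Σs = 386, Σt = 254, Σs² = 19656, Σt² = 8304, Σst = 12138
nΣst − ΣsΣt = 97104 − 98044 = -940
nΣs² − (Σs)² = 157248 − 148996 = 8252; nΣt² − (Σt)² = 66432 − 64516 = 1916
r = -940 / √(8252 × 1916) = -940 / 3976.2837 ≈ -0.236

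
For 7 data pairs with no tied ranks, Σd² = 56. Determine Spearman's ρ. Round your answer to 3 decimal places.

ρ = 1 − 6Σd² / [n(n²−1)] = 1 − 6×56 / (7×48)
  = 1 − 336/336 = 1 − 1.0000 ≈ 0.000

0.000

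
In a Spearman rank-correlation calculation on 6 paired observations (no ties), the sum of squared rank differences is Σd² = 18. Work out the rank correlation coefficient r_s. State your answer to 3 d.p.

ρ = 1 − 6Σd² / [n(n²−1)] = 1 − 6×18 / (6×35)
  = 1 − 108/210 = 1 − 0.5143 ≈ 0.486

0.486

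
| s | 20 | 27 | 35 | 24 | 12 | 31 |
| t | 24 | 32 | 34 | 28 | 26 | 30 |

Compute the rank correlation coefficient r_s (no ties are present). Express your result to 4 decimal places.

0.8857

Rank s: 2, 4, 6, 3, 1, 5
Rank t: 1, 5, 6, 3, 2, 4
d = rank(s) − rank(t): 1, -1, 0, 0, -1, 1; Σd² = 4
ρ = 1 − 6Σd² / [n(n²−1)] = 1 − 6×4 / (6×35) = 1 − 24/210 ≈ 0.8857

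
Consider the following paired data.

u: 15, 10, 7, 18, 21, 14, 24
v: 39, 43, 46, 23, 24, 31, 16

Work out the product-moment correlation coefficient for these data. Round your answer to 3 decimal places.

-0.948

n = 7, Σu = 109, Σv = 222, Σu² = 1911, Σv² = 7808, Σuv = 3073
nΣuv − ΣuΣv = 21511 − 24198 = -2687
nΣu² − (Σu)² = 13377 − 11881 = 1496; nΣv² − (Σv)² = 54656 − 49284 = 5372
r = -2687 / √(1496 × 5372) = -2687 / 2834.8742 ≈ -0.948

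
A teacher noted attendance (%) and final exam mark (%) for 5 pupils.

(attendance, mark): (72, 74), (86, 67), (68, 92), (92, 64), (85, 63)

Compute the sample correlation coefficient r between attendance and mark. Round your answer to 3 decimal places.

-0.879

n = 5, Σx = 403, Σy = 360, Σx² = 32893, Σy² = 26494, Σxy = 28589
nΣxy − ΣxΣy = 142945 − 145080 = -2135
nΣx² − (Σx)² = 164465 − 162409 = 2056; nΣy² − (Σy)² = 132470 − 129600 = 2870
r = -2135 / √(2056 × 2870) = -2135 / 2429.1398 ≈ -0.879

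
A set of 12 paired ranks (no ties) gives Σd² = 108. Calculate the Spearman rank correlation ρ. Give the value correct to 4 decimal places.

ρ = 1 − 6Σd² / [n(n²−1)] = 1 − 6×108 / (12×143)
  = 1 − 648/1716 = 1 − 0.37762 ≈ 0.6224

0.6224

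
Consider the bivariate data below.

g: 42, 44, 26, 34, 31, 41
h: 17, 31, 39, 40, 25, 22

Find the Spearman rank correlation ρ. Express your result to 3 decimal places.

Rank g: 5, 6, 1, 3, 2, 4
Rank h: 1, 4, 5, 6, 3, 2
d = rank(g) − rank(h): 4, 2, -4, -3, -1, 2; Σd² = 50
ρ = 1 − 6Σd² / [n(n²−1)] = 1 − 6×50 / (6×35) = 1 − 300/210 ≈ -0.429

-0.429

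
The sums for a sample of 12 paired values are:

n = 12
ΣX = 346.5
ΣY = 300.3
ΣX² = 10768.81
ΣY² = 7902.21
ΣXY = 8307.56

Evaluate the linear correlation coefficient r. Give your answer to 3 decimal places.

-0.669

r = (nΣXY − ΣXΣY) / √[(nΣX² − (ΣX)²)(nΣY² − (ΣY)²)]
Numerator: 12×8307.56 − 346.5×300.3 = -4363.23
Denominator: √[(129225.72 − 120062.25)(94826.52 − 90180.09)] = √[9163.47 × 4646.43] = 6525.1377
r = -4363.23 / 6525.1377 ≈ -0.669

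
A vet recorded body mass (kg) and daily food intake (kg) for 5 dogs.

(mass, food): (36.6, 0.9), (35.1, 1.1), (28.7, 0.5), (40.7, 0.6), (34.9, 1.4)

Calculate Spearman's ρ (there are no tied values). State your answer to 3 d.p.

Rank mass: 4, 3, 1, 5, 2
Rank food: 3, 4, 1, 2, 5
d = rank(mass) − rank(food): 1, -1, 0, 3, -3; Σd² = 20
ρ = 1 − 6Σd² / [n(n²−1)] = 1 − 6×20 / (5×24) = 1 − 120/120 ≈ 0.000

0.000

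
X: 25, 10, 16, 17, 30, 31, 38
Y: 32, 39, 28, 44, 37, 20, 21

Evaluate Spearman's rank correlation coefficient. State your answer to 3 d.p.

-0.643

Rank X: 4, 1, 2, 3, 5, 6, 7
Rank Y: 4, 6, 3, 7, 5, 1, 2
d = rank(X) − rank(Y): 0, -5, -1, -4, 0, 5, 5; Σd² = 92
ρ = 1 − 6Σd² / [n(n²−1)] = 1 − 6×92 / (7×48) = 1 − 552/336 ≈ -0.643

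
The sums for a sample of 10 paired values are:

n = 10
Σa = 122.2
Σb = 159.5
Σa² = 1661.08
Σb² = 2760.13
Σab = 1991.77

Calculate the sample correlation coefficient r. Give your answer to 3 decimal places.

0.224

r = (nΣab − ΣaΣb) / √[(nΣa² − (Σa)²)(nΣb² − (Σb)²)]
Numerator: 10×1991.77 − 122.2×159.5 = 426.8
Denominator: √[(16610.8 − 14932.84)(27601.3 − 25440.25)] = √[1677.96 × 2161.05] = 1904.2467
r = 426.8 / 1904.2467 ≈ 0.224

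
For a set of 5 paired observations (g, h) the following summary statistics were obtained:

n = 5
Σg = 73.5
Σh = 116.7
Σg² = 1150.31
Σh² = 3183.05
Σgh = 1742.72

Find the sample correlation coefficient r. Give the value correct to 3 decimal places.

r = (nΣgh − ΣgΣh) / √[(nΣg² − (Σg)²)(nΣh² − (Σh)²)]
Numerator: 5×1742.72 − 73.5×116.7 = 136.15
Denominator: √[(5751.55 − 5402.25)(15915.25 − 13618.89)] = √[349.3 × 2296.36] = 895.6107
r = 136.15 / 895.6107 ≈ 0.152

0.152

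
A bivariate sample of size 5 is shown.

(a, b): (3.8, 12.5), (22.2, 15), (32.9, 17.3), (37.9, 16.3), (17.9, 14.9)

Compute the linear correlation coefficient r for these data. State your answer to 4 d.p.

n = 5, Σa = 114.7, Σb = 76, Σa² = 3346.51, Σb² = 1168.24, Σab = 1834.15
nΣab − ΣaΣb = 9170.75 − 8717.2 = 453.55
nΣa² − (Σa)² = 16732.55 − 13156.09 = 3576.46; nΣb² − (Σb)² = 5841.2 − 5776 = 65.2
r = 453.55 / √(3576.46 × 65.2) = 453.55 / 482.8925 ≈ 0.9392

0.9392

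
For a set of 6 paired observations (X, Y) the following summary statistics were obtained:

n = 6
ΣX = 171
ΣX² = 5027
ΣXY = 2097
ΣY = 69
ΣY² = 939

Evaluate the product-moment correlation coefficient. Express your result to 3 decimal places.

0.873

r = (nΣXY − ΣXΣY) / √[(nΣX² − (ΣX)²)(nΣY² − (ΣY)²)]
Numerator: 6×2097 − 171×69 = 783
Denominator: √[(30162 − 29241)(5634 − 4761)] = √[921 × 873] = 896.6789
r = 783 / 896.6789 ≈ 0.873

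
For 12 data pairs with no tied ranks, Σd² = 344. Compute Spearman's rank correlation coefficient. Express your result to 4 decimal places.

-0.2028

ρ = 1 − 6Σd² / [n(n²−1)] = 1 − 6×344 / (12×143)
  = 1 − 2064/1716 = 1 − 1.20280 ≈ -0.2028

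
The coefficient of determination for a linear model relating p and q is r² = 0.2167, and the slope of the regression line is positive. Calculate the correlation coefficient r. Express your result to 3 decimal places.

|r| = √0.2167 = 0.466
The association is positive, so r = 0.466.

0.466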